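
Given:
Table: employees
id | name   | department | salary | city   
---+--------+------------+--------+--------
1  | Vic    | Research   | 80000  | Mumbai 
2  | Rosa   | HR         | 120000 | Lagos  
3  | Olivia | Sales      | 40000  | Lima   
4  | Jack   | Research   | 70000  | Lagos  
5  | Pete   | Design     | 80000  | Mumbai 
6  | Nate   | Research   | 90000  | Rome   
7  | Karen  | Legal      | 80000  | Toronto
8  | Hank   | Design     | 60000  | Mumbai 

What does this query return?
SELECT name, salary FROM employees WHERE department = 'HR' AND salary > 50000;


Filtering: department = 'HR' AND salary > 50000
Matching: 1 rows

1 rows:
Rosa, 120000


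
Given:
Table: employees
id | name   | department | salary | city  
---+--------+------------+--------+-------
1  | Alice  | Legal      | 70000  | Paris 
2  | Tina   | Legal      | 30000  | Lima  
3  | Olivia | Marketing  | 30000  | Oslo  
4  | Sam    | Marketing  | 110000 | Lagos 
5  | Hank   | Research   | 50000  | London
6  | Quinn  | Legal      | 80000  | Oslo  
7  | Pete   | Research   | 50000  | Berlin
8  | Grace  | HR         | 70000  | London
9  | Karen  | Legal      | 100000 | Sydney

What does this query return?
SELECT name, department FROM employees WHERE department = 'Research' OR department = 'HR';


Filtering: department = 'Research' OR 'HR'
Matching: 3 rows

3 rows:
Hank, Research
Pete, Research
Grace, HR


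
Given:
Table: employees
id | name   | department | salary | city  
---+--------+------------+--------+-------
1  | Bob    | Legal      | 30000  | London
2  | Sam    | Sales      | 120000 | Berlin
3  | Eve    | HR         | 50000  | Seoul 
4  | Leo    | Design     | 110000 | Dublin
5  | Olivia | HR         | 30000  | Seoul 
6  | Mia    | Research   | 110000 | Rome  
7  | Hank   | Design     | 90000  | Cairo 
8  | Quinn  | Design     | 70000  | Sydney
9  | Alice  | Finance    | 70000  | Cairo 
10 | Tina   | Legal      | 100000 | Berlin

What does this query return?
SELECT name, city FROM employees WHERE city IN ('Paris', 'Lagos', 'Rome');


Filtering: city IN ('Paris', 'Lagos', 'Rome')
Matching: 1 rows

1 rows:
Mia, Rome


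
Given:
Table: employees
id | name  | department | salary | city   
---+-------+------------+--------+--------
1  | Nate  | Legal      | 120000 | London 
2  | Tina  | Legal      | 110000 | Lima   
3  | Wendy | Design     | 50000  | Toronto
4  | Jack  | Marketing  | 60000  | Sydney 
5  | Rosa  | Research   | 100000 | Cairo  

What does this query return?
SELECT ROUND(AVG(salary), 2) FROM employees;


SUM(salary) = 440000
COUNT = 5
ROUND(AVG, 2) = ROUND(440000 / 5, 2) = 88000.0

88000.0


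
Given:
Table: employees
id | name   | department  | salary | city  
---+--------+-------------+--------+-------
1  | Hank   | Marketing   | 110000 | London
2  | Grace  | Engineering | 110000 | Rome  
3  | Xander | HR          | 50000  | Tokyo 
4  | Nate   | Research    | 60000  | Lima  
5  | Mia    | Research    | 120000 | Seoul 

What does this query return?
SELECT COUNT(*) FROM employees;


COUNT(*) counts all rows

5


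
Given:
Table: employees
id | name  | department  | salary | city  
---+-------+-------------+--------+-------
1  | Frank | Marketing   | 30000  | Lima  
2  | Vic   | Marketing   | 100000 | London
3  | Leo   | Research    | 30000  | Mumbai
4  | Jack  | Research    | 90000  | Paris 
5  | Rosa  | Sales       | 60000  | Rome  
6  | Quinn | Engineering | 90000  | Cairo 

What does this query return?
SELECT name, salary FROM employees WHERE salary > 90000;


Filtering: salary > 90000
Matching: 1 rows

1 rows:
Vic, 100000


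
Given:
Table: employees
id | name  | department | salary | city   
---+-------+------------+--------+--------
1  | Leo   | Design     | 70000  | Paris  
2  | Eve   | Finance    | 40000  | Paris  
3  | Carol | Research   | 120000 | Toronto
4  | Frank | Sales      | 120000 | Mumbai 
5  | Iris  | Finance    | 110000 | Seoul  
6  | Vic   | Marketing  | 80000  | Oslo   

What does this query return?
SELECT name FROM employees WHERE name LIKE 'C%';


LIKE 'C%' matches names starting with 'C'
Matching: 1

1 rows:
Carol


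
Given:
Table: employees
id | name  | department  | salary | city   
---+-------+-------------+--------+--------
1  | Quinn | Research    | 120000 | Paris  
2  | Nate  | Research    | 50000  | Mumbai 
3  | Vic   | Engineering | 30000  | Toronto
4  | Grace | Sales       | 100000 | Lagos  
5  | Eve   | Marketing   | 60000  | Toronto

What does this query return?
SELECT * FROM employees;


SELECT * returns all 5 rows with all columns

5 rows:
1, Quinn, Research, 120000, Paris
2, Nate, Research, 50000, Mumbai
3, Vic, Engineering, 30000, Toronto
4, Grace, Sales, 100000, Lagos
5, Eve, Marketing, 60000, Toronto


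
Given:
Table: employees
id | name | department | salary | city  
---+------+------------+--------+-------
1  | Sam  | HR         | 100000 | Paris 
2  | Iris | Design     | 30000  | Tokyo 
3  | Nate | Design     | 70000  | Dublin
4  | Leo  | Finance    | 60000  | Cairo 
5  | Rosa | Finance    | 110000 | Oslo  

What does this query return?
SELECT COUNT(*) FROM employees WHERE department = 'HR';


Counting rows where department = 'HR'
  Sam -> MATCH


1


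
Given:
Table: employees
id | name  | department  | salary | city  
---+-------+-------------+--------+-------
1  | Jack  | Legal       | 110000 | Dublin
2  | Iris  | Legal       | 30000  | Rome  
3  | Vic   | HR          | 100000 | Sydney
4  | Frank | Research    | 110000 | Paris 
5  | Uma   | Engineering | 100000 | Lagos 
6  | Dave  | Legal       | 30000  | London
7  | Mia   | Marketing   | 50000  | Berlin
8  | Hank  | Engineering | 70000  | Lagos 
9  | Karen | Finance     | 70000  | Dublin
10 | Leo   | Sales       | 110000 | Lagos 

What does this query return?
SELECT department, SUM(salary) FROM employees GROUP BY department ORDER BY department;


Summing salary within each department:
  Engineering: 100000 + 70000 = 170000
  Finance: 70000 = 70000
  HR: 100000 = 100000
  Legal: 110000 + 30000 + 30000 = 170000
  Marketing: 50000 = 50000
  Research: 110000 = 110000
  Sales: 110000 = 110000


7 groups:
Engineering, 170000
Finance, 70000
HR, 100000
Legal, 170000
Marketing, 50000
Research, 110000
Sales, 110000


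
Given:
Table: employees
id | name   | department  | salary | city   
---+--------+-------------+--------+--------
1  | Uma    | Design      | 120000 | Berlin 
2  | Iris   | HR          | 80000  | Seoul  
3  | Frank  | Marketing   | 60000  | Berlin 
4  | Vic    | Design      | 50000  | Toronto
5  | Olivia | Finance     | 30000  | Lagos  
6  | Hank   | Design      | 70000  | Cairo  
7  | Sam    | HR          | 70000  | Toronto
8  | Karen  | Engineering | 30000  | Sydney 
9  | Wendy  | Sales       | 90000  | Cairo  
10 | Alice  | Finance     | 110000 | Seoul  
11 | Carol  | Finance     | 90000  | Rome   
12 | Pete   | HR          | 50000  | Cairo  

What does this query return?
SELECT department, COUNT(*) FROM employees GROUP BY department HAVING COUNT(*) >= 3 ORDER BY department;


Groups with count >= 3:
  Design: 3 -> PASS
  Finance: 3 -> PASS
  HR: 3 -> PASS
  Engineering: 1 -> filtered out
  Marketing: 1 -> filtered out
  Sales: 1 -> filtered out


3 groups:
Design, 3
Finance, 3
HR, 3


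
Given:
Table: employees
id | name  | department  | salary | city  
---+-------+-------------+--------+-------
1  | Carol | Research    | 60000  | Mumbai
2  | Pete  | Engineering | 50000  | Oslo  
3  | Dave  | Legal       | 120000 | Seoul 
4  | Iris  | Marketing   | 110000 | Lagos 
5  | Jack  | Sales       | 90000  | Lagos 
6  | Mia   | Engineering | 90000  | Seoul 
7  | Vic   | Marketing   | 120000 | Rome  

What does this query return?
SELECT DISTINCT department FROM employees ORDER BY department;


All 'department' values (row order): Research, Engineering, Legal, Marketing, Sales, Engineering, Marketing
Removing duplicates leaves 5 unique value(s).

5 values:
Engineering
Legal
Marketing
Research
Sales


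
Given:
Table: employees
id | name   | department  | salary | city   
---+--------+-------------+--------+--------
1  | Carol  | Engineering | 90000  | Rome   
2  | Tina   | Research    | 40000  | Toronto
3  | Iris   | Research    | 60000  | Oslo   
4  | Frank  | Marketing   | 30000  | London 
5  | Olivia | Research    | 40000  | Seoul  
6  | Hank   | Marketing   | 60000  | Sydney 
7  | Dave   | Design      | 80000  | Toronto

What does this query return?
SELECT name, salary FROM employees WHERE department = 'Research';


Filtering: department = 'Research'
Matching rows: 3

3 rows:
Tina, 40000
Iris, 60000
Olivia, 40000


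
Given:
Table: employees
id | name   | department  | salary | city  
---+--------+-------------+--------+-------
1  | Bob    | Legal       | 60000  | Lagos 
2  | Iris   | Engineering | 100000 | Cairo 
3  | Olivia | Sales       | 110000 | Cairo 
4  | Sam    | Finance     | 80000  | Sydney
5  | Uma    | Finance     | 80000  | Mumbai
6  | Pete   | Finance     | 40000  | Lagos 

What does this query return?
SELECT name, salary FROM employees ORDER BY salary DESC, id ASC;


Sorting by salary DESC, then id ASC for ties

6 rows:
Olivia, 110000
Iris, 100000
Sam, 80000
Uma, 80000
Bob, 60000
Pete, 40000


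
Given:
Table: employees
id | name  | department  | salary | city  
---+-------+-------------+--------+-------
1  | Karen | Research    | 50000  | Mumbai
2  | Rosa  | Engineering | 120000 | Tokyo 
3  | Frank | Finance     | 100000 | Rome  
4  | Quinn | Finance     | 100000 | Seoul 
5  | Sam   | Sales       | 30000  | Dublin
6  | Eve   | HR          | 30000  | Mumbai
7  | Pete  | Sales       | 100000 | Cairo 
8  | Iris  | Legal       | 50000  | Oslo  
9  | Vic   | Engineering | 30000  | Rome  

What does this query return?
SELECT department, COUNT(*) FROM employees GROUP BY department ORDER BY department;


Assigning each row to its department group:
  Karen -> Research
  Rosa -> Engineering
  Frank -> Finance
  Quinn -> Finance
  Sam -> Sales
  Eve -> HR
  Pete -> Sales
  Iris -> Legal
  Vic -> Engineering


6 groups:
Engineering, 2
Finance, 2
HR, 1
Legal, 1
Research, 1
Sales, 2


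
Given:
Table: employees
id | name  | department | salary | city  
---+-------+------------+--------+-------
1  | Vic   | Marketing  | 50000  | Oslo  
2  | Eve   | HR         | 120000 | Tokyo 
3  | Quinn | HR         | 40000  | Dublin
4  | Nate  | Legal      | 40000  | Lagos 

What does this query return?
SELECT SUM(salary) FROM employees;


SUM(salary) = 50000 + 120000 + 40000 + 40000 = 250000

250000


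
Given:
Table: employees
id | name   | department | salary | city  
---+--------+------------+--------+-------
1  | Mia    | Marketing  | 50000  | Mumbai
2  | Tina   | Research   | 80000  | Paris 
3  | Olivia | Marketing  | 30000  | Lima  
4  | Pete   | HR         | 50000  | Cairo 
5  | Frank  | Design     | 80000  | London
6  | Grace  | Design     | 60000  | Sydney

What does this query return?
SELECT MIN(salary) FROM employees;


Salaries: 50000, 80000, 30000, 50000, 80000, 60000
MIN = 30000

30000


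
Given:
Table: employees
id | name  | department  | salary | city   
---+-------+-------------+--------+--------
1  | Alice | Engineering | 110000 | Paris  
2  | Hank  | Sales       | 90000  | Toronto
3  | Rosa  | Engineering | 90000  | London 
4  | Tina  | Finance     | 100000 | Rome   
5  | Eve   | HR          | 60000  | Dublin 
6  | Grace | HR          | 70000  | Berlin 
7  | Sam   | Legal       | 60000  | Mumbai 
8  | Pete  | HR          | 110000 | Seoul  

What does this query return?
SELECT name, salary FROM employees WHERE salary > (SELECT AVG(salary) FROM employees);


Subquery: AVG(salary) = 86250.0
Filtering: salary > 86250.0
  Alice (110000) -> MATCH
  Hank (90000) -> MATCH
  Rosa (90000) -> MATCH
  Tina (100000) -> MATCH
  Pete (110000) -> MATCH


5 rows:
Alice, 110000
Hank, 90000
Rosa, 90000
Tina, 100000
Pete, 110000


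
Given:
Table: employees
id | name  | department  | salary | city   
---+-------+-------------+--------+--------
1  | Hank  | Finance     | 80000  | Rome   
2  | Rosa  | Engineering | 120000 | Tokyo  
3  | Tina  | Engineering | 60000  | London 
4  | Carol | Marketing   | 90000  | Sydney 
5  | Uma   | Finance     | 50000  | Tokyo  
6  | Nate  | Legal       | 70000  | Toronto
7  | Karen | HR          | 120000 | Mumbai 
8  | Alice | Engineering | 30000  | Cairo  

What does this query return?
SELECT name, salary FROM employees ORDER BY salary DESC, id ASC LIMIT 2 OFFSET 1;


Sort by salary DESC (id ASC tiebreak), then skip 1 and take 2
Rows 2 through 3

2 rows:
Karen, 120000
Carol, 90000


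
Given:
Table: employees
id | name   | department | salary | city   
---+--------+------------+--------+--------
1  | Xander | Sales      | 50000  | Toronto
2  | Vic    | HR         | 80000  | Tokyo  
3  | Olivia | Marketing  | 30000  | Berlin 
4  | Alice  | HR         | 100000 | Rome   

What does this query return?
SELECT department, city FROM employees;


Projecting columns: department, city

4 rows:
Sales, Toronto
HR, Tokyo
Marketing, Berlin
HR, Rome


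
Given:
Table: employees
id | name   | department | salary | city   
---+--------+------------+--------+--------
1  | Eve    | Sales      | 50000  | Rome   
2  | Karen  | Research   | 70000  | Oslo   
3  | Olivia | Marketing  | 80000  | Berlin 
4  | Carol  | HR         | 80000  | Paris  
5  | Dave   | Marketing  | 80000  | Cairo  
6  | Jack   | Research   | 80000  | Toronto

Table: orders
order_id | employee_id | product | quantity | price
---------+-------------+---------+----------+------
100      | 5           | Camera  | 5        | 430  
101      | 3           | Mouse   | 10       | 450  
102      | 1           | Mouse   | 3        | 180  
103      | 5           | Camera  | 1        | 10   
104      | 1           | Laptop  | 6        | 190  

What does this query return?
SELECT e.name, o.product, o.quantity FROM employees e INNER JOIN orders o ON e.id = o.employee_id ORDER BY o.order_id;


Joining employees.id = orders.employee_id:
  employee Dave (id=5) -> order Camera
  employee Olivia (id=3) -> order Mouse
  employee Eve (id=1) -> order Mouse
  employee Dave (id=5) -> order Camera
  employee Eve (id=1) -> order Laptop


5 rows:
Dave, Camera, 5
Olivia, Mouse, 10
Eve, Mouse, 3
Dave, Camera, 1
Eve, Laptop, 6


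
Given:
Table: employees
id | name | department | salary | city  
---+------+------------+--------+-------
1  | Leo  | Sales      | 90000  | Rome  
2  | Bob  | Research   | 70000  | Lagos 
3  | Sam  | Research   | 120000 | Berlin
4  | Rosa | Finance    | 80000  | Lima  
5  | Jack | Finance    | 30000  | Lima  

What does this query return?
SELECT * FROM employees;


SELECT * returns all 5 rows with all columns

5 rows:
1, Leo, Sales, 90000, Rome
2, Bob, Research, 70000, Lagos
3, Sam, Research, 120000, Berlin
4, Rosa, Finance, 80000, Lima
5, Jack, Finance, 30000, Lima


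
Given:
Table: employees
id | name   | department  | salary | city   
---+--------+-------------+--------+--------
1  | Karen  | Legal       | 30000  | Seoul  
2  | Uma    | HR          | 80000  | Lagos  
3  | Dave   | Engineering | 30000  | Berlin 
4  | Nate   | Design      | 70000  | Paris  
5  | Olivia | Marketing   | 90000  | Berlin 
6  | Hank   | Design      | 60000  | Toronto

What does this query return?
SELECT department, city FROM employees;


Projecting columns: department, city

6 rows:
Legal, Seoul
HR, Lagos
Engineering, Berlin
Design, Paris
Marketing, Berlin
Design, Toronto


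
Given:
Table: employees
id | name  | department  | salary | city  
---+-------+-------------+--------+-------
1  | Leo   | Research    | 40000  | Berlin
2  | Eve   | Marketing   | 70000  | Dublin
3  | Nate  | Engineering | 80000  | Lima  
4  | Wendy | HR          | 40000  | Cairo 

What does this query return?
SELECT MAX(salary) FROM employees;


Salaries: 40000, 70000, 80000, 40000
MAX = 80000

80000


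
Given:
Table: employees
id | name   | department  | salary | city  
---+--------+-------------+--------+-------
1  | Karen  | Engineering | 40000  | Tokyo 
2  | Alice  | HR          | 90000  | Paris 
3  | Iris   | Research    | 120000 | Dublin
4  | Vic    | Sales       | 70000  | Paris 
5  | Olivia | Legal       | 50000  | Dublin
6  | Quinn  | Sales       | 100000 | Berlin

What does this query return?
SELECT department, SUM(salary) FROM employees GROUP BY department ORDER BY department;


Summing salary within each department:
  Engineering: 40000 = 40000
  HR: 90000 = 90000
  Legal: 50000 = 50000
  Research: 120000 = 120000
  Sales: 70000 + 100000 = 170000


5 groups:
Engineering, 40000
HR, 90000
Legal, 50000
Research, 120000
Sales, 170000


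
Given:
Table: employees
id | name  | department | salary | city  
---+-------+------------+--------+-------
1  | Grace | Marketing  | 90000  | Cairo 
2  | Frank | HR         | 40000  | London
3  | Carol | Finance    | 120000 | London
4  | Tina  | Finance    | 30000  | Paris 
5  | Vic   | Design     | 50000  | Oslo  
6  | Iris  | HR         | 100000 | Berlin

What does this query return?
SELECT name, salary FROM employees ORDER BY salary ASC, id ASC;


Sorting by salary ASC, then id ASC for ties

6 rows:
Tina, 30000
Frank, 40000
Vic, 50000
Grace, 90000
Iris, 100000
Carol, 120000


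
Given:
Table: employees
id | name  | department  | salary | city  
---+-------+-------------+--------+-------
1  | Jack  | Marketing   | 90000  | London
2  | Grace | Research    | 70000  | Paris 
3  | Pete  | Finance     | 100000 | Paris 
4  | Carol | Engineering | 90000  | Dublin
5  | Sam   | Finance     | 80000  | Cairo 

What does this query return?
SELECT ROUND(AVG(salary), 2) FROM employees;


SUM(salary) = 430000
COUNT = 5
ROUND(AVG, 2) = ROUND(430000 / 5, 2) = 86000.0

86000.0


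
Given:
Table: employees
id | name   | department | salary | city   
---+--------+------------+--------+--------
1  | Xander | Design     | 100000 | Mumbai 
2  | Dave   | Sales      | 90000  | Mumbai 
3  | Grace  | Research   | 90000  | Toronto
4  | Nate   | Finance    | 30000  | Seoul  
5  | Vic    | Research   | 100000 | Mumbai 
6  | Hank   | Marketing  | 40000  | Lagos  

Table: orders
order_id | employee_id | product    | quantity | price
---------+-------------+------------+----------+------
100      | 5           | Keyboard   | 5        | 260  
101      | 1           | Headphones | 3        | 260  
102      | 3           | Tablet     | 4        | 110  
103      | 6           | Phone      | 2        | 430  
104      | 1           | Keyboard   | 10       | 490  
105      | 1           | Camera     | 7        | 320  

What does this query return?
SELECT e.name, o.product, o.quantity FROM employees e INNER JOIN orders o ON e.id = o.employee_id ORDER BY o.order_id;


Joining employees.id = orders.employee_id:
  employee Vic (id=5) -> order Keyboard
  employee Xander (id=1) -> order Headphones
  employee Grace (id=3) -> order Tablet
  employee Hank (id=6) -> order Phone
  employee Xander (id=1) -> order Keyboard
  employee Xander (id=1) -> order Camera


6 rows:
Vic, Keyboard, 5
Xander, Headphones, 3
Grace, Tablet, 4
Hank, Phone, 2
Xander, Keyboard, 10
Xander, Camera, 7


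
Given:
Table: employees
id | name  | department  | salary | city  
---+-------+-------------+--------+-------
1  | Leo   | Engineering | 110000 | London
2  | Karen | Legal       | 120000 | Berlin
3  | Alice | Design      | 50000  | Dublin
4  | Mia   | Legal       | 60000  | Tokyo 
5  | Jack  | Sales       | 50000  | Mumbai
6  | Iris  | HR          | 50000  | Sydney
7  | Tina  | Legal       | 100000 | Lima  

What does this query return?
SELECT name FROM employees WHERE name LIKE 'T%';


LIKE 'T%' matches names starting with 'T'
Matching: 1

1 rows:
Tina


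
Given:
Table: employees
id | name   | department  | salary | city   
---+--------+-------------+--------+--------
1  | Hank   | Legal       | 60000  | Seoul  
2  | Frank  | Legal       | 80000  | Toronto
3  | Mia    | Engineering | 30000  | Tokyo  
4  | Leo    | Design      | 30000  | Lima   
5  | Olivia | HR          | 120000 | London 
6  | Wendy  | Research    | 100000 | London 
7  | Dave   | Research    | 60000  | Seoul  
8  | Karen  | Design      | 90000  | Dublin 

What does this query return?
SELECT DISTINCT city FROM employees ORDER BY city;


All 'city' values (row order): Seoul, Toronto, Tokyo, Lima, London, London, Seoul, Dublin
Removing duplicates leaves 6 unique value(s).

6 values:
Dublin
Lima
London
Seoul
Tokyo
Toronto


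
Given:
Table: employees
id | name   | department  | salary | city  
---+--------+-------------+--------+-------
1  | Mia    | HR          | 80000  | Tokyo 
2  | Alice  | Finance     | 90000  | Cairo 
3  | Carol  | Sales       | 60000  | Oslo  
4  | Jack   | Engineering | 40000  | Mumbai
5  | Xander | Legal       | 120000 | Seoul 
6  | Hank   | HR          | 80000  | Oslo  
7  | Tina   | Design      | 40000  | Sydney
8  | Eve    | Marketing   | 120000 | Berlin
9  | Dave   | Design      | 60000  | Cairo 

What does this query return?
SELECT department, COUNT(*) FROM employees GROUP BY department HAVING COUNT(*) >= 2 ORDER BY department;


Groups with count >= 2:
  Design: 2 -> PASS
  HR: 2 -> PASS
  Engineering: 1 -> filtered out
  Finance: 1 -> filtered out
  Legal: 1 -> filtered out
  Marketing: 1 -> filtered out
  Sales: 1 -> filtered out


2 groups:
Design, 2
HR, 2


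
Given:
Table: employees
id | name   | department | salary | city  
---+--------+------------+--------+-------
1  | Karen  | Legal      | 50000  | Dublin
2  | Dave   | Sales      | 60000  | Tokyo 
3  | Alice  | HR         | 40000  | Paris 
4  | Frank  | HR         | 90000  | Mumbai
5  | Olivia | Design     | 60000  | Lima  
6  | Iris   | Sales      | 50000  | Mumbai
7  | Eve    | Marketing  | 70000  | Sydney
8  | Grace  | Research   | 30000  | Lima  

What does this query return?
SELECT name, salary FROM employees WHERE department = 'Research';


Filtering: department = 'Research'
Matching rows: 1

1 rows:
Grace, 30000


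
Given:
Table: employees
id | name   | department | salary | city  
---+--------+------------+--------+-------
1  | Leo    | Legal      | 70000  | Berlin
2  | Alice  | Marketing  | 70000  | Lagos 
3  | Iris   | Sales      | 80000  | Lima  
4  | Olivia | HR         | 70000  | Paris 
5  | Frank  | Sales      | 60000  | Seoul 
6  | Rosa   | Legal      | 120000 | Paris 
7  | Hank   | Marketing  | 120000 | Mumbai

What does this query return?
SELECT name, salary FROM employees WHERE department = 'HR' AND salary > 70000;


Filtering: department = 'HR' AND salary > 70000
Matching: 0 rows

Empty result set (0 rows)


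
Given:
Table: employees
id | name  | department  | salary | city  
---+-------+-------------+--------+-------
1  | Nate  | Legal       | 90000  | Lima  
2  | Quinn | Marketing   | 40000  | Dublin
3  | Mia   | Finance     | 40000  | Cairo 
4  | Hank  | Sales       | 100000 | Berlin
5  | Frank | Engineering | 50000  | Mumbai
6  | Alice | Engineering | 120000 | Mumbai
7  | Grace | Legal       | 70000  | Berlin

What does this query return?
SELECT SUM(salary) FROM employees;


SUM(salary) = 90000 + 40000 + 40000 + 100000 + 50000 + 120000 + 70000 = 510000

510000


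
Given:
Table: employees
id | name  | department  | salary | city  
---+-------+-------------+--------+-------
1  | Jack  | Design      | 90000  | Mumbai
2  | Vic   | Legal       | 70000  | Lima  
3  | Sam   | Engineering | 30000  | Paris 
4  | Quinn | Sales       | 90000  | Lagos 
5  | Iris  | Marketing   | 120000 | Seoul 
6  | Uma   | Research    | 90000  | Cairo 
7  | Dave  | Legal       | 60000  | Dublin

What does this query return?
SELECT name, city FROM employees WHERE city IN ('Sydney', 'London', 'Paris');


Filtering: city IN ('Sydney', 'London', 'Paris')
Matching: 1 rows

1 rows:
Sam, Paris


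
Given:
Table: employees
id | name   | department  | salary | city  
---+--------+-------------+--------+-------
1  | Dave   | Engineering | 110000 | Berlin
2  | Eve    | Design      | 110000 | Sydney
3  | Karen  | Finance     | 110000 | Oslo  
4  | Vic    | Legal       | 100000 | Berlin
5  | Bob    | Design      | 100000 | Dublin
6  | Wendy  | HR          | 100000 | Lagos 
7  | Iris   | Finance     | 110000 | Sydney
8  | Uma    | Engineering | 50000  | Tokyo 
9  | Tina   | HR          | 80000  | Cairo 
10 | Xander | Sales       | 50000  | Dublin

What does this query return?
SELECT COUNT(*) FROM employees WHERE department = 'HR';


Counting rows where department = 'HR'
  Wendy -> MATCH
  Tina -> MATCH


2


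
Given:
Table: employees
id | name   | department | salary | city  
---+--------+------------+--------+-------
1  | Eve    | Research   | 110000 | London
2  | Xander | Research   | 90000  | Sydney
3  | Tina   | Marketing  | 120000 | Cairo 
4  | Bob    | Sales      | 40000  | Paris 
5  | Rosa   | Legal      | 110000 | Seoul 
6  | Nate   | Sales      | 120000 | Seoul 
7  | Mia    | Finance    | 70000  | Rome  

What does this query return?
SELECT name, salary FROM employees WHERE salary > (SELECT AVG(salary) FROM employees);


Subquery: AVG(salary) = 94285.71
Filtering: salary > 94285.71
  Eve (110000) -> MATCH
  Tina (120000) -> MATCH
  Rosa (110000) -> MATCH
  Nate (120000) -> MATCH


4 rows:
Eve, 110000
Tina, 120000
Rosa, 110000
Nate, 120000


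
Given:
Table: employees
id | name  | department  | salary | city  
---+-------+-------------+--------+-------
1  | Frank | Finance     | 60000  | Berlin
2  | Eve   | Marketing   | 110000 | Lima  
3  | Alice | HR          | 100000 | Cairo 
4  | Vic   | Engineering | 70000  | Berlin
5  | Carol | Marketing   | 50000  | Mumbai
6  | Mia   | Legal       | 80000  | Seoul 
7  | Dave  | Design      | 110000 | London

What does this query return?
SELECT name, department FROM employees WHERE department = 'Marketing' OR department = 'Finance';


Filtering: department = 'Marketing' OR 'Finance'
Matching: 3 rows

3 rows:
Frank, Finance
Eve, Marketing
Carol, Marketing


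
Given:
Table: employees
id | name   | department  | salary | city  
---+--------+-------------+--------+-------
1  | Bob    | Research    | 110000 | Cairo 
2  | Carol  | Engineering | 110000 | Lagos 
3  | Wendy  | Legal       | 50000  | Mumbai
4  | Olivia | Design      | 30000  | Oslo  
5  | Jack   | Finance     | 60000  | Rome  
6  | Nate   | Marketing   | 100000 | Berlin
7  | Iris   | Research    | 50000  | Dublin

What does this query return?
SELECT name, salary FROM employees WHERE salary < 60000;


Filtering: salary < 60000
Matching: 3 rows

3 rows:
Wendy, 50000
Olivia, 30000
Iris, 50000


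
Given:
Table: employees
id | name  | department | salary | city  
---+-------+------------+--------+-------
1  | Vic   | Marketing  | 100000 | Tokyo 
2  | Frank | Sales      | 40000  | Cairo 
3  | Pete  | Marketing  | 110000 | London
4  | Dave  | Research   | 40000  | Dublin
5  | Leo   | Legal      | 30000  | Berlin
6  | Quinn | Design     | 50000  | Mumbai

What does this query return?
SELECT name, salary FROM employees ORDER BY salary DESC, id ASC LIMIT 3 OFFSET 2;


Sort by salary DESC (id ASC tiebreak), then skip 2 and take 3
Rows 3 through 5

3 rows:
Quinn, 50000
Frank, 40000
Dave, 40000


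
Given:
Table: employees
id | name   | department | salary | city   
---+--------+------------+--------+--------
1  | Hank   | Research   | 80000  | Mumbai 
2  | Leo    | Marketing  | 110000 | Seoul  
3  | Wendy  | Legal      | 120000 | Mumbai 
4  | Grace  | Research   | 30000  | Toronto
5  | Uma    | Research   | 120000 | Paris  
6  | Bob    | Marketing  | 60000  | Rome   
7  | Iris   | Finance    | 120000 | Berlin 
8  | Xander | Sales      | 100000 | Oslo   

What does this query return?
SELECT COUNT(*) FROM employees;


COUNT(*) counts all rows

8


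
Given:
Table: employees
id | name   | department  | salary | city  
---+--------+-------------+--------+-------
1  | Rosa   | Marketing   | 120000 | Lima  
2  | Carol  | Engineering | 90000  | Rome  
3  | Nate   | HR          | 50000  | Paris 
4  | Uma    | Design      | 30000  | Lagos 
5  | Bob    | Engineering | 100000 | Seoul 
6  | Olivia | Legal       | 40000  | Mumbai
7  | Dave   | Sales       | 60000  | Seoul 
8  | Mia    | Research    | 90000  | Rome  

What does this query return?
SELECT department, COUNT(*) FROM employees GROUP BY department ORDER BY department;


Assigning each row to its department group:
  Rosa -> Marketing
  Carol -> Engineering
  Nate -> HR
  Uma -> Design
  Bob -> Engineering
  Olivia -> Legal
  Dave -> Sales
  Mia -> Research


7 groups:
Design, 1
Engineering, 2
HR, 1
Legal, 1
Marketing, 1
Research, 1
Sales, 1


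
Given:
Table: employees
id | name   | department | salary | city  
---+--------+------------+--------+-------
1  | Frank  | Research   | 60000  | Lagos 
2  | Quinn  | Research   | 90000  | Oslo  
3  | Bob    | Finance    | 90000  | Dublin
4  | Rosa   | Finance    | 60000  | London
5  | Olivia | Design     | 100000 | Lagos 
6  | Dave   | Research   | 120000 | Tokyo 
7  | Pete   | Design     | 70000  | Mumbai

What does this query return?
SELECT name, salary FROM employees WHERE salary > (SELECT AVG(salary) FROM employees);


Subquery: AVG(salary) = 84285.71
Filtering: salary > 84285.71
  Quinn (90000) -> MATCH
  Bob (90000) -> MATCH
  Olivia (100000) -> MATCH
  Dave (120000) -> MATCH


4 rows:
Quinn, 90000
Bob, 90000
Olivia, 100000
Dave, 120000


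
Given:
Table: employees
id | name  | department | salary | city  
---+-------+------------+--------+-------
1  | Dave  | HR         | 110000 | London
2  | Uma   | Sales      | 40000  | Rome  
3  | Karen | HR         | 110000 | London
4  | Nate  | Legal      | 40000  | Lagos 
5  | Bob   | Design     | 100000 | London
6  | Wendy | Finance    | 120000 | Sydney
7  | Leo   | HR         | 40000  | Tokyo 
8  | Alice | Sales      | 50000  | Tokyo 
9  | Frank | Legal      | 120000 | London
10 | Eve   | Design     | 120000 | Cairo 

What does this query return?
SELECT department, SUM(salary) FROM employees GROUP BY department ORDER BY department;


Summing salary within each department:
  Design: 100000 + 120000 = 220000
  Finance: 120000 = 120000
  HR: 110000 + 110000 + 40000 = 260000
  Legal: 40000 + 120000 = 160000
  Sales: 40000 + 50000 = 90000


5 groups:
Design, 220000
Finance, 120000
HR, 260000
Legal, 160000
Sales, 90000


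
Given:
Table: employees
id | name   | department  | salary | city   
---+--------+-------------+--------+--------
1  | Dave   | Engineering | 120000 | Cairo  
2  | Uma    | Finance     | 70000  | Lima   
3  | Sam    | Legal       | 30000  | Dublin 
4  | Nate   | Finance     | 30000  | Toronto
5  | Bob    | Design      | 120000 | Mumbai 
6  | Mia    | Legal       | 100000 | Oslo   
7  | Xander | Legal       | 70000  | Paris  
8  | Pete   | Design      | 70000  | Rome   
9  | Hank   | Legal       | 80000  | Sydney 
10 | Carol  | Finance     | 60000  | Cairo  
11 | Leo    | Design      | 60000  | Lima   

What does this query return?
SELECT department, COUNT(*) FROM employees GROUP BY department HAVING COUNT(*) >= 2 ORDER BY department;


Groups with count >= 2:
  Design: 3 -> PASS
  Finance: 3 -> PASS
  Legal: 4 -> PASS
  Engineering: 1 -> filtered out


3 groups:
Design, 3
Finance, 3
Legal, 4


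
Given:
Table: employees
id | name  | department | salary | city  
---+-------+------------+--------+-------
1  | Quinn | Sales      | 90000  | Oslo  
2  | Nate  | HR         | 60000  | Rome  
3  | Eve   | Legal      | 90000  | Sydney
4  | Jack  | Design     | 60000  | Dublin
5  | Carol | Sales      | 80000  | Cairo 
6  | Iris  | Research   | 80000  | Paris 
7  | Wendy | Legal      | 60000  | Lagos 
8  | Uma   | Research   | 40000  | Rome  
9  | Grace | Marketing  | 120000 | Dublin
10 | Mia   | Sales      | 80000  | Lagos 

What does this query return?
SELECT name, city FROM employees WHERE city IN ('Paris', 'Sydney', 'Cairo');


Filtering: city IN ('Paris', 'Sydney', 'Cairo')
Matching: 3 rows

3 rows:
Eve, Sydney
Carol, Cairo
Iris, Paris


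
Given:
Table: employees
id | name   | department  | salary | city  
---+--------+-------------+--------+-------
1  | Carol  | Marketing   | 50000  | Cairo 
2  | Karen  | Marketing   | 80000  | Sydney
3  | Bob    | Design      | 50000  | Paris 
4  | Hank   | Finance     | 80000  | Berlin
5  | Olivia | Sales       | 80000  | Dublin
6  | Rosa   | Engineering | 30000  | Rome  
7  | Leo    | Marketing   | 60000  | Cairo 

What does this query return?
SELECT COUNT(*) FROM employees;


COUNT(*) counts all rows

7


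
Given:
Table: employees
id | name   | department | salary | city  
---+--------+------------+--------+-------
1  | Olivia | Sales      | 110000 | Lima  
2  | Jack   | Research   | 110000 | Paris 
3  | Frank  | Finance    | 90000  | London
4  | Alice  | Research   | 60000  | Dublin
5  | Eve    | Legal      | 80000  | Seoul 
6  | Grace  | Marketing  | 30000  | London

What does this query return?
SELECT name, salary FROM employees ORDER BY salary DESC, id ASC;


Sorting by salary DESC, then id ASC for ties

6 rows:
Olivia, 110000
Jack, 110000
Frank, 90000
Eve, 80000
Alice, 60000
Grace, 30000


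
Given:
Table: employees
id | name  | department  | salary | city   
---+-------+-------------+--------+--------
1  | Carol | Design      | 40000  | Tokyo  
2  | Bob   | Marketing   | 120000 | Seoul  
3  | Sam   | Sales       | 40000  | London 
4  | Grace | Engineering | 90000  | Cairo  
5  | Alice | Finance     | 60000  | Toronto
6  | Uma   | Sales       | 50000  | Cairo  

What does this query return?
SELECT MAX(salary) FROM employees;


Salaries: 40000, 120000, 40000, 90000, 60000, 50000
MAX = 120000

120000


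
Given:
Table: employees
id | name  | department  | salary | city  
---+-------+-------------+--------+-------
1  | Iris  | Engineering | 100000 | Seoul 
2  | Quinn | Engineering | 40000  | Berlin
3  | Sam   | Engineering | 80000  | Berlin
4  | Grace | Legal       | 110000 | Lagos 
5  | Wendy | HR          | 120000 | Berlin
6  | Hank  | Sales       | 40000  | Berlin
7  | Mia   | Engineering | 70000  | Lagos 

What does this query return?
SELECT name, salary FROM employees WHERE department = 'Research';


Filtering: department = 'Research'
Matching rows: 0

Empty result set (0 rows)


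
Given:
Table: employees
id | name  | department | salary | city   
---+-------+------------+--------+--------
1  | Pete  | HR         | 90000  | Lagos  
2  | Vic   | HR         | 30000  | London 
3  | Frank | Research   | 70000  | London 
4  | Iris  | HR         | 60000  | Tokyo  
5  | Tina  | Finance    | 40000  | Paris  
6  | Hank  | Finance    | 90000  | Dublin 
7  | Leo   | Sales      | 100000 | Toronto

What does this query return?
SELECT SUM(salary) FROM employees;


SUM(salary) = 90000 + 30000 + 70000 + 60000 + 40000 + 90000 + 100000 = 480000

480000


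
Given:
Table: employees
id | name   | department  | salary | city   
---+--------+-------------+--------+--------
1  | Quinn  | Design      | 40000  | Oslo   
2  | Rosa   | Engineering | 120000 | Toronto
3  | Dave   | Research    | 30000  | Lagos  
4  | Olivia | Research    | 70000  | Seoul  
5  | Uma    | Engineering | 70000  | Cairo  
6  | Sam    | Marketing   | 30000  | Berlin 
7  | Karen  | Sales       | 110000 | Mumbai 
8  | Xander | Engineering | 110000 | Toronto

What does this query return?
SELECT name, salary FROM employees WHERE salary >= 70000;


Filtering: salary >= 70000
Matching: 5 rows

5 rows:
Rosa, 120000
Olivia, 70000
Uma, 70000
Karen, 110000
Xander, 110000


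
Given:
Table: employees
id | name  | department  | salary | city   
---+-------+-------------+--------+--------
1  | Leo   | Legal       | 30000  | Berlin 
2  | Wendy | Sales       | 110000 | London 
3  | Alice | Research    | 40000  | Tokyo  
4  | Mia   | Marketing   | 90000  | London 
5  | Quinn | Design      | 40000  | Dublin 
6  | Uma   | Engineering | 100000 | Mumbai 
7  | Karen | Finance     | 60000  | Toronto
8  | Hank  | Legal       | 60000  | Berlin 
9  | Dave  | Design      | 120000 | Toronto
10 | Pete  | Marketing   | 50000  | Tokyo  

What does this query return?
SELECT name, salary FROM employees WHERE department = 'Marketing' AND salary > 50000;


Filtering: department = 'Marketing' AND salary > 50000
Matching: 1 rows

1 rows:
Mia, 90000


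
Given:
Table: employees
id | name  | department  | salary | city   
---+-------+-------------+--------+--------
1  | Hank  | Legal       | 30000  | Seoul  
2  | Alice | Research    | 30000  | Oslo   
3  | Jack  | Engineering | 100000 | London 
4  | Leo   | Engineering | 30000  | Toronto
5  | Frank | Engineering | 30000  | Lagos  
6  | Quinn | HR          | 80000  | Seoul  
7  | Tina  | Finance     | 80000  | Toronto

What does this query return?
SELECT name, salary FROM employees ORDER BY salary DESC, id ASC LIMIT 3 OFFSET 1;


Sort by salary DESC (id ASC tiebreak), then skip 1 and take 3
Rows 2 through 4

3 rows:
Quinn, 80000
Tina, 80000
Hank, 30000


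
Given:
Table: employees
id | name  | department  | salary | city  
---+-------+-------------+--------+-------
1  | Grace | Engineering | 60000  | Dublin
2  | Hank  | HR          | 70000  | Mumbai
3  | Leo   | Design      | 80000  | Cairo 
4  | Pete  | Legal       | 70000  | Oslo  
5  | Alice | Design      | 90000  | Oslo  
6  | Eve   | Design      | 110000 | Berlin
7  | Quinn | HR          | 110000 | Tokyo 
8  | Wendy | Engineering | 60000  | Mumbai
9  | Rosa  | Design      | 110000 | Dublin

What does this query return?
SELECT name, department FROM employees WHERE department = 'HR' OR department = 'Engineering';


Filtering: department = 'HR' OR 'Engineering'
Matching: 4 rows

4 rows:
Grace, Engineering
Hank, HR
Quinn, HR
Wendy, Engineering


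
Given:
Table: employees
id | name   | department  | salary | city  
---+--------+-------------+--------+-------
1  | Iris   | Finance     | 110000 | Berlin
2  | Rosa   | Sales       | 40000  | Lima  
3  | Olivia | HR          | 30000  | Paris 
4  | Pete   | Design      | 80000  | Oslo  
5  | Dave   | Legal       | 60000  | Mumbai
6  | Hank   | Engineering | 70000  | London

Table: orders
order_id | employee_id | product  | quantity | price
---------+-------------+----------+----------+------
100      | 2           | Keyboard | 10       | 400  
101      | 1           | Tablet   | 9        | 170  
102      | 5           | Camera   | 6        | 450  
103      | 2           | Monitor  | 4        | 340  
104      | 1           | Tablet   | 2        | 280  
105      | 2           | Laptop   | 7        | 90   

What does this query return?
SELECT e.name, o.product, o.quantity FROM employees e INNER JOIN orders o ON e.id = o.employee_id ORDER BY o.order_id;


Joining employees.id = orders.employee_id:
  employee Rosa (id=2) -> order Keyboard
  employee Iris (id=1) -> order Tablet
  employee Dave (id=5) -> order Camera
  employee Rosa (id=2) -> order Monitor
  employee Iris (id=1) -> order Tablet
  employee Rosa (id=2) -> order Laptop


6 rows:
Rosa, Keyboard, 10
Iris, Tablet, 9
Dave, Camera, 6
Rosa, Monitor, 4
Iris, Tablet, 2
Rosa, Laptop, 7


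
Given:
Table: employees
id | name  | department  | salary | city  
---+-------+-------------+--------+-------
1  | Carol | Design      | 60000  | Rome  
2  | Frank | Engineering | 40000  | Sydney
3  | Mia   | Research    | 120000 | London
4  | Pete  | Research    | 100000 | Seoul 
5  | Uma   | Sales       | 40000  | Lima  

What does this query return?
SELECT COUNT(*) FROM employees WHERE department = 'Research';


Counting rows where department = 'Research'
  Mia -> MATCH
  Pete -> MATCH


2


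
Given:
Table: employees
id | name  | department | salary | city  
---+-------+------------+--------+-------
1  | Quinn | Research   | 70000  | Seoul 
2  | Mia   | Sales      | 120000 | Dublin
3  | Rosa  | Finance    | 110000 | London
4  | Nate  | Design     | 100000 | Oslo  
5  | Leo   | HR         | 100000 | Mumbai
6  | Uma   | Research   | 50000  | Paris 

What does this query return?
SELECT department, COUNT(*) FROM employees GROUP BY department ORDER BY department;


Assigning each row to its department group:
  Quinn -> Research
  Mia -> Sales
  Rosa -> Finance
  Nate -> Design
  Leo -> HR
  Uma -> Research


5 groups:
Design, 1
Finance, 1
HR, 1
Research, 2
Sales, 1


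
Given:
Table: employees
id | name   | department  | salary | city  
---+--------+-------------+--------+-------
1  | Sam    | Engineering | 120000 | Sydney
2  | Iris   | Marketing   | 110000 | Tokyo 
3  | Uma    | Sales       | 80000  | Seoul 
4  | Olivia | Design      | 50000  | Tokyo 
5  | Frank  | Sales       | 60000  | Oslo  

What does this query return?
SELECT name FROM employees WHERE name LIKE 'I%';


LIKE 'I%' matches names starting with 'I'
Matching: 1

1 rows:
Iris
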